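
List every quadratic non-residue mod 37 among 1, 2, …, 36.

Square k = 1,…,18 (k and 37−k give the same square):
1²=1, 2²=4, 3²=9, 4²=16, 5²=25, 6²=36, 7²≡12, 8²≡27, 9²≡7, 10²≡26, 11²≡10, 12²≡33, 13²≡21, 14²≡11, 15²≡3, 16²≡34, 17²≡30, 18²≡28 (mod 37).
The residues are {1, 3, 4, 7, 9, 10, 11, 12, 16, 21, 25, 26, 27, 28, 30, 33, 34, 36}; the non-residues are the remaining 18 nonzero classes.

2,5,6,8,13,14,15,17,18,19,20,22,23,24,29,31,32,35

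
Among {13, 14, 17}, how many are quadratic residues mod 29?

1

(13/29) = +1 → QR.
(14/29) = -1 → non-residue.
(17/29) = -1 → non-residue.
Total quadratic residues among the 3: 1.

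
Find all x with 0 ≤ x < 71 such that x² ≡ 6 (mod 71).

19, 52

Since 71 ≡ 3 (mod 4), a square root of 6 is 6^((71+1)/4) = 6^18 mod 71.
Repeated squaring: 6^2≡36, 6^4≡18, 6^8≡40, 6^16≡38 (mod 71).
6^18 = 6^(16+2) ≡ 19 (mod 71).
Check: 19² = 361 ≡ 6 (mod 71). The two roots are 19 and 52.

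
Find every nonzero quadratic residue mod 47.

1, 2, 3, 4, 6, 7, 8, 9, 12, 14, 16, 17, 18, 21, 24, 25, 27, 28, 32, 34, 36, 37, 42

Square k = 1,…,23 (k and 47−k give the same square):
1²=1, 2²=4, 3²=9, 4²=16, 5²=25, 6²=36, 7²≡2, 8²≡17, 9²≡34, 10²≡6, 11²≡27, 12²≡3, 13²≡28, 14²≡8, 15²≡37, 16²≡21, 17²≡7, 18²≡42, 19²≡32, 20²≡24, 21²≡18, 22²≡14, 23²≡12 (mod 47).
So the quadratic residues mod 47 are {1, 2, 3, 4, 6, 7, 8, 9, 12, 14, 16, 17, 18, 21, 24, 25, 27, 28, 32, 34, 36, 37, 42}.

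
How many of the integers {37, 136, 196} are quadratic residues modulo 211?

(37/211) = +1 → QR.
(136/211) = +1 → QR.
(196/211) = +1 → QR.
Total quadratic residues among the 3: 3.

3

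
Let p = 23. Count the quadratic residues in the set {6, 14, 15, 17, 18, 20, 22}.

2

(6/23) = +1 → QR.
(14/23) = -1 → non-residue.
(15/23) = -1 → non-residue.
(17/23) = -1 → non-residue.
(18/23) = +1 → QR.
(20/23) = -1 → non-residue.
(22/23) = -1 → non-residue.
Total quadratic residues among the 7: 2.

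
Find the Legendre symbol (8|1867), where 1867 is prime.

Pull out 2^3: since 1867 ≡ 3 (mod 8), (2/1867) = -1, so (2/1867)^3 = -1.
Reached (1/1867) = 1. Collecting the sign flips along the way, the symbol is -1.

-1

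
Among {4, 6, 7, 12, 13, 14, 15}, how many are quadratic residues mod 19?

(4/19) = +1 → QR.
(6/19) = +1 → QR.
(7/19) = +1 → QR.
(12/19) = -1 → non-residue.
(13/19) = -1 → non-residue.
(14/19) = -1 → non-residue.
(15/19) = -1 → non-residue.
Total quadratic residues among the 7: 3.

3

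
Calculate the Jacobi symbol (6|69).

Pull out 2: since 69 ≡ 5 (mod 8), (2/69) = -1.
Reciprocity: 3 ≡ 3 and 69 ≡ 1 (mod 4), so (3/69) = +(69/3).
Reduce top mod 3: now compute (0/3).
Top reduces to 0: gcd > 1, so the symbol is 0.

0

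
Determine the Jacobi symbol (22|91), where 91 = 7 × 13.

Pull out 2: since 91 ≡ 3 (mod 8), (2/91) = -1.
Reciprocity: 11 ≡ 3 and 91 ≡ 3 (mod 4), so (11/91) = −(91/11).
Reduce top mod 11: now compute (3/11).
Reciprocity: 3 ≡ 3 and 11 ≡ 3 (mod 4), so (3/11) = −(11/3).
Reduce top mod 3: now compute (2/3).
Pull out 2: since 3 ≡ 3 (mod 8), (2/3) = -1.
Reached (1/3) = 1. Collecting the sign flips along the way, the symbol is +1.

1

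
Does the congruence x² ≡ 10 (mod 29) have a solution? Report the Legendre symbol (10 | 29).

Euler's criterion: (10/29) ≡ 10^14 (mod 29).
10^2 ≡ 13 (mod 29)
10^4 ≡ 24 (mod 29)
10^8 ≡ 25 (mod 29)
10^14 = 10^(8+4+2) ≡ 28 (mod 29).
Result is 28 ≡ −1, so (10/29) = −1.

-1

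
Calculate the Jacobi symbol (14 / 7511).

0

Pull out 2: since 7511 ≡ 7 (mod 8), (2/7511) = +1.
Reciprocity: 7 ≡ 3 and 7511 ≡ 3 (mod 4), so (7/7511) = −(7511/7).
Reduce top mod 7: now compute (0/7).
Top reduces to 0: gcd > 1, so the symbol is 0.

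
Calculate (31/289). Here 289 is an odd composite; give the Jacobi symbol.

1

Reciprocity: 31 ≡ 3 and 289 ≡ 1 (mod 4), so (31/289) = +(289/31).
Reduce top mod 31: now compute (10/31).
Pull out 2: since 31 ≡ 7 (mod 8), (2/31) = +1.
Reciprocity: 5 ≡ 1 and 31 ≡ 3 (mod 4), so (5/31) = +(31/5).
Reduce top mod 5: now compute (1/5).
Reached (1/5) = 1. Collecting the sign flips along the way, the symbol is +1.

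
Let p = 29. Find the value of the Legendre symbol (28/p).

1

Euler's criterion: (28/29) ≡ 28^14 (mod 29).
28^2 ≡ 1 (mod 29)
28^4 ≡ 1 (mod 29)
28^8 ≡ 1 (mod 29)
28^14 = 28^(8+4+2) ≡ 1 (mod 29).
Result is 1, so (28/29) = 1.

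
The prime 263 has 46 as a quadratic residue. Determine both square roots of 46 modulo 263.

Since 263 ≡ 3 (mod 4), a square root of 46 is 46^((263+1)/4) = 46^66 mod 263.
Repeated squaring: 46^2≡12, 46^4≡144, 46^8≡222, 46^16≡103, 46^32≡89, 46^64≡31 (mod 263).
46^66 = 46^(64+2) ≡ 109 (mod 263).
Check: 109² = 11881 ≡ 46 (mod 263). The two roots are 109 and 154.

109, 154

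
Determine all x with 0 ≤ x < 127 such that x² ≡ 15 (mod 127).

53, 74

Since 127 ≡ 3 (mod 4), a square root of 15 is 15^((127+1)/4) = 15^32 mod 127.
Repeated squaring: 15^2≡98, 15^4≡79, 15^8≡18, 15^16≡70, 15^32≡74 (mod 127).
15^32 = 15^(32) ≡ 74 (mod 127).
Check: 74² = 5476 ≡ 15 (mod 127). The two roots are 53 and 74.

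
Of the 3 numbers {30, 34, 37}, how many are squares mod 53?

(30/53) = -1 → non-residue.
(34/53) = -1 → non-residue.
(37/53) = +1 → QR.
Total quadratic residues among the 3: 1.

1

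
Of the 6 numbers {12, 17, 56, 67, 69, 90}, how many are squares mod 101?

2

(12/101) = -1 → non-residue.
(17/101) = +1 → QR.
(56/101) = +1 → QR.
(67/101) = -1 → non-residue.
(69/101) = -1 → non-residue.
(90/101) = -1 → non-residue.
Total quadratic residues among the 6: 2.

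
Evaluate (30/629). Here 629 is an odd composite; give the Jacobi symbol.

Pull out 2: since 629 ≡ 5 (mod 8), (2/629) = -1.
Reciprocity: 15 ≡ 3 and 629 ≡ 1 (mod 4), so (15/629) = +(629/15).
Reduce top mod 15: now compute (14/15).
Pull out 2: since 15 ≡ 7 (mod 8), (2/15) = +1.
Reciprocity: 7 ≡ 3 and 15 ≡ 3 (mod 4), so (7/15) = −(15/7).
Reduce top mod 7: now compute (1/7).
Reached (1/7) = 1. Collecting the sign flips along the way, the symbol is +1.

1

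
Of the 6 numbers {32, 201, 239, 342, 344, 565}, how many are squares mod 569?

4

(32/569) = +1 → QR.
(201/569) = -1 → non-residue.
(239/569) = +1 → QR.
(342/569) = -1 → non-residue.
(344/569) = +1 → QR.
(565/569) = +1 → QR.
Total quadratic residues among the 6: 4.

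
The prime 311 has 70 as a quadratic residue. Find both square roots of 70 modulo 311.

44, 267

Since 311 ≡ 3 (mod 4), a square root of 70 is 70^((311+1)/4) = 70^78 mod 311.
Repeated squaring: 70^2≡235, 70^4≡178, 70^8≡273, 70^16≡200, 70^32≡192, 70^64≡166 (mod 311).
70^78 = 70^(64+8+4+2) ≡ 267 (mod 311).
Check: 267² = 71289 ≡ 70 (mod 311). The two roots are 44 and 267.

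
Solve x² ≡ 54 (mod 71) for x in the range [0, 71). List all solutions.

14, 57

Since 71 ≡ 3 (mod 4), a square root of 54 is 54^((71+1)/4) = 54^18 mod 71.
Repeated squaring: 54^2≡5, 54^4≡25, 54^8≡57, 54^16≡54 (mod 71).
54^18 = 54^(16+2) ≡ 57 (mod 71).
Check: 57² = 3249 ≡ 54 (mod 71). The two roots are 14 and 57.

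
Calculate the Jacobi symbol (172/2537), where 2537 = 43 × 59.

0

Pull out 2^2: since 2537 ≡ 1 (mod 8), (2/2537) = +1, so (2/2537)^2 = +1.
Reciprocity: 43 ≡ 3 and 2537 ≡ 1 (mod 4), so (43/2537) = +(2537/43).
Reduce top mod 43: now compute (0/43).
Top reduces to 0: gcd > 1, so the symbol is 0.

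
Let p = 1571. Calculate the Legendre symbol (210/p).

-1

Pull out 2: since 1571 ≡ 3 (mod 8), (2/1571) = -1.
Reciprocity: 105 ≡ 1 and 1571 ≡ 3 (mod 4), so (105/1571) = +(1571/105).
Reduce top mod 105: now compute (101/105).
Reciprocity: 101 ≡ 1 and 105 ≡ 1 (mod 4), so (101/105) = +(105/101).
Reduce top mod 101: now compute (4/101).
Pull out 2^2: since 101 ≡ 5 (mod 8), (2/101) = -1, so (2/101)^2 = +1.
Reached (1/101) = 1. Collecting the sign flips along the way, the symbol is -1.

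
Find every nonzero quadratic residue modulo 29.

1, 4, 5, 6, 7, 9, 13, 16, 20, 22, 23, 24, 25, 28

Square k = 1,…,14 (k and 29−k give the same square):
1²=1, 2²=4, 3²=9, 4²=16, 5²=25, 6²≡7, 7²≡20, 8²≡6, 9²≡23, 10²≡13, 11²≡5, 12²≡28, 13²≡24, 14²≡22 (mod 29).
So the quadratic residues mod 29 are {1, 4, 5, 6, 7, 9, 13, 16, 20, 22, 23, 24, 25, 28}.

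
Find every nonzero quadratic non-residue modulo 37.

2, 5, 6, 8, 13, 14, 15, 17, 18, 19, 20, 22, 23, 24, 29, 31, 32, 35

Square k = 1,…,18 (k and 37−k give the same square):
1²=1, 2²=4, 3²=9, 4²=16, 5²=25, 6²=36, 7²≡12, 8²≡27, 9²≡7, 10²≡26, 11²≡10, 12²≡33, 13²≡21, 14²≡11, 15²≡3, 16²≡34, 17²≡30, 18²≡28 (mod 37).
The residues are {1, 3, 4, 7, 9, 10, 11, 12, 16, 21, 25, 26, 27, 28, 30, 33, 34, 36}; the non-residues are the remaining 18 nonzero classes.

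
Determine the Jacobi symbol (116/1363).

0

Pull out 2^2: since 1363 ≡ 3 (mod 8), (2/1363) = -1, so (2/1363)^2 = +1.
Reciprocity: 29 ≡ 1 and 1363 ≡ 3 (mod 4), so (29/1363) = +(1363/29).
Reduce top mod 29: now compute (0/29).
Top reduces to 0: gcd > 1, so the symbol is 0.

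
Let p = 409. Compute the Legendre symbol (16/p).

1

Euler's criterion: (16/409) ≡ 16^204 (mod 409).
16^2 ≡ 256 (mod 409)
16^4 ≡ 96 (mod 409)
16^8 ≡ 218 (mod 409)
16^16 ≡ 80 (mod 409)
16^32 ≡ 265 (mod 409)
16^64 ≡ 286 (mod 409)
16^128 ≡ 405 (mod 409)
16^204 = 16^(128+64+8+4) ≡ 1 (mod 409).
Result is 1, so (16/409) = 1.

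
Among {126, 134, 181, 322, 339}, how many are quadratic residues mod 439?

1

(126/439) = +1 → QR.
(134/439) = -1 → non-residue.
(181/439) = -1 → non-residue.
(322/439) = -1 → non-residue.
(339/439) = -1 → non-residue.
Total quadratic residues among the 5: 1.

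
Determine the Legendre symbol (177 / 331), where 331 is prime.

1

Reciprocity: 177 ≡ 1 and 331 ≡ 3 (mod 4), so (177/331) = +(331/177).
Reduce top mod 177: now compute (154/177).
Pull out 2: since 177 ≡ 1 (mod 8), (2/177) = +1.
Reciprocity: 77 ≡ 1 and 177 ≡ 1 (mod 4), so (77/177) = +(177/77).
Reduce top mod 77: now compute (23/77).
Reciprocity: 23 ≡ 3 and 77 ≡ 1 (mod 4), so (23/77) = +(77/23).
Reduce top mod 23: now compute (8/23).
Pull out 2^3: since 23 ≡ 7 (mod 8), (2/23) = +1, so (2/23)^3 = +1.
Reached (1/23) = 1. Collecting the sign flips along the way, the symbol is +1.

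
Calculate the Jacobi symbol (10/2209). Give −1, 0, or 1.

1

Pull out 2: since 2209 ≡ 1 (mod 8), (2/2209) = +1.
Reciprocity: 5 ≡ 1 and 2209 ≡ 1 (mod 4), so (5/2209) = +(2209/5).
Reduce top mod 5: now compute (4/5).
Pull out 2^2: since 5 ≡ 5 (mod 8), (2/5) = -1, so (2/5)^2 = +1.
Reached (1/5) = 1. Collecting the sign flips along the way, the symbol is +1.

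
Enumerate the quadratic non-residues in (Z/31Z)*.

Square k = 1,…,15 (k and 31−k give the same square):
1²=1, 2²=4, 3²=9, 4²=16, 5²=25, 6²≡5, 7²≡18, 8²≡2, 9²≡19, 10²≡7, 11²≡28, 12²≡20, 13²≡14, 14²≡10, 15²≡8 (mod 31).
The residues are {1, 2, 4, 5, 7, 8, 9, 10, 14, 16, 18, 19, 20, 25, 28}; the non-residues are the remaining 15 nonzero classes.

3, 6, 11, 12, 13, 15, 17, 21, 22, 23, 24, 26, 27, 29, 30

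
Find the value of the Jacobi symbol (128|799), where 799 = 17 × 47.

1

Pull out 2^7: since 799 ≡ 7 (mod 8), (2/799) = +1, so (2/799)^7 = +1.
Reached (1/799) = 1. Collecting the sign flips along the way, the symbol is +1.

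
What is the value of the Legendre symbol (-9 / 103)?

-1

First reduce: -9 ≡ 94 (mod 103).
Pull out 2: since 103 ≡ 7 (mod 8), (2/103) = +1.
Reciprocity: 47 ≡ 3 and 103 ≡ 3 (mod 4), so (47/103) = −(103/47).
Reduce top mod 47: now compute (9/47).
Reciprocity: 9 ≡ 1 and 47 ≡ 3 (mod 4), so (9/47) = +(47/9).
Reduce top mod 9: now compute (2/9).
Pull out 2: since 9 ≡ 1 (mod 8), (2/9) = +1.
Reached (1/9) = 1. Collecting the sign flips along the way, the symbol is -1.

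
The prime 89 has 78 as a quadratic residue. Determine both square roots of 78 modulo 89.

89 ≡ 1 (mod 4), so we find a root by search.
Trying successive values, 16² = 256 ≡ 78 (mod 89). The other root is 89 − 16 = 73.

16, 73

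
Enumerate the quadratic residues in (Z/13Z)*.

1,3,4,9,10,12

Square k = 1,…,6 (k and 13−k give the same square):
1²=1, 2²=4, 3²=9, 4²≡3, 5²≡12, 6²≡10 (mod 13).
So the quadratic residues mod 13 are {1, 3, 4, 9, 10, 12}.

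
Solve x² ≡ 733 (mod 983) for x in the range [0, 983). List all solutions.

Since 983 ≡ 3 (mod 4), a square root of 733 is 733^((983+1)/4) = 733^246 mod 983.
Repeated squaring: 733^2≡571, 733^4≡668, 733^8≡925, 733^16≡415, 733^32≡200, 733^64≡680, 733^128≡390 (mod 983).
733^246 = 733^(128+64+32+16+4+2) ≡ 565 (mod 983).
Check: 565² = 319225 ≡ 733 (mod 983). The two roots are 418 and 565.

418, 565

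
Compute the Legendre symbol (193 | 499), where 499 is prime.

Euler's criterion: (193/499) ≡ 193^249 (mod 499).
193^2 ≡ 323 (mod 499)
193^4 ≡ 38 (mod 499)
193^8 ≡ 446 (mod 499)
193^16 ≡ 314 (mod 499)
193^32 ≡ 293 (mod 499)
193^64 ≡ 21 (mod 499)
193^128 ≡ 441 (mod 499)
193^249 = 193^(128+64+32+16+8+1) ≡ 498 (mod 499).
Result is 498 ≡ −1, so (193/499) = −1.

-1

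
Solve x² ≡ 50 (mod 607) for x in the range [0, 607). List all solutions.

Since 607 ≡ 3 (mod 4), a square root of 50 is 50^((607+1)/4) = 50^152 mod 607.
Repeated squaring: 50^2≡72, 50^4≡328, 50^8≡145, 50^16≡387, 50^32≡447, 50^64≡106, 50^128≡310 (mod 607).
50^152 = 50^(128+16+8) ≡ 244 (mod 607).
Check: 244² = 59536 ≡ 50 (mod 607). The two roots are 244 and 363.

244, 363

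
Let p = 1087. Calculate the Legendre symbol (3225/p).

Euler's criterion: (3225/1087) ≡ 1051^543 (mod 1087).
1051^2 ≡ 209 (mod 1087)
1051^4 ≡ 201 (mod 1087)
1051^8 ≡ 182 (mod 1087)
1051^16 ≡ 514 (mod 1087)
1051^32 ≡ 55 (mod 1087)
1051^64 ≡ 851 (mod 1087)
1051^128 ≡ 259 (mod 1087)
1051^256 ≡ 774 (mod 1087)
1051^512 ≡ 139 (mod 1087)
1051^543 = 1051^(512+16+8+4+2+1) ≡ 1086 (mod 1087).
Result is 1086 ≡ −1, so (3225/1087) = −1.

-1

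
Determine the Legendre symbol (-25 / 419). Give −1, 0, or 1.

First reduce: -25 ≡ 394 (mod 419).
Pull out 2: since 419 ≡ 3 (mod 8), (2/419) = -1.
Reciprocity: 197 ≡ 1 and 419 ≡ 3 (mod 4), so (197/419) = +(419/197).
Reduce top mod 197: now compute (25/197).
Reciprocity: 25 ≡ 1 and 197 ≡ 1 (mod 4), so (25/197) = +(197/25).
Reduce top mod 25: now compute (22/25).
Pull out 2: since 25 ≡ 1 (mod 8), (2/25) = +1.
Reciprocity: 11 ≡ 3 and 25 ≡ 1 (mod 4), so (11/25) = +(25/11).
Reduce top mod 11: now compute (3/11).
Reciprocity: 3 ≡ 3 and 11 ≡ 3 (mod 4), so (3/11) = −(11/3).
Reduce top mod 3: now compute (2/3).
Pull out 2: since 3 ≡ 3 (mod 8), (2/3) = -1.
Reached (1/3) = 1. Collecting the sign flips along the way, the symbol is -1.

-1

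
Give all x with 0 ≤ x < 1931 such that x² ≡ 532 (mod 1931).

921, 1010

Since 1931 ≡ 3 (mod 4), a square root of 532 is 532^((1931+1)/4) = 532^483 mod 1931.
Repeated squaring: 532^2≡1098, 532^4≡660, 532^8≡1125, 532^16≡820, 532^32≡412, 532^64≡1747, 532^128≡1029, 532^256≡653 (mod 1931).
532^483 = 532^(256+128+64+32+2+1) ≡ 1010 (mod 1931).
Check: 1010² = 1020100 ≡ 532 (mod 1931). The two roots are 921 and 1010.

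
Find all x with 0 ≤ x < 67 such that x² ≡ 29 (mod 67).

Since 67 ≡ 3 (mod 4), a square root of 29 is 29^((67+1)/4) = 29^17 mod 67.
Repeated squaring: 29^2≡37, 29^4≡29, 29^8≡37, 29^16≡29 (mod 67).
29^17 = 29^(16+1) ≡ 37 (mod 67).
Check: 37² = 1369 ≡ 29 (mod 67). The two roots are 30 and 37.

30, 37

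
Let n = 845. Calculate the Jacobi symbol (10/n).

0

Pull out 2: since 845 ≡ 5 (mod 8), (2/845) = -1.
Reciprocity: 5 ≡ 1 and 845 ≡ 1 (mod 4), so (5/845) = +(845/5).
Reduce top mod 5: now compute (0/5).
Top reduces to 0: gcd > 1, so the symbol is 0.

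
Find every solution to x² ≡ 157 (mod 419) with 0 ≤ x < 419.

Since 419 ≡ 3 (mod 4), a square root of 157 is 157^((419+1)/4) = 157^105 mod 419.
Repeated squaring: 157^2≡347, 157^4≡156, 157^8≡34, 157^16≡318, 157^32≡145, 157^64≡75 (mod 419).
157^105 = 157^(64+32+8+1) ≡ 395 (mod 419).
Check: 395² = 156025 ≡ 157 (mod 419). The two roots are 24 and 395.

24, 395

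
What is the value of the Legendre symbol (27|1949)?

-1

Reciprocity: 27 ≡ 3 and 1949 ≡ 1 (mod 4), so (27/1949) = +(1949/27).
Reduce top mod 27: now compute (5/27).
Reciprocity: 5 ≡ 1 and 27 ≡ 3 (mod 4), so (5/27) = +(27/5).
Reduce top mod 5: now compute (2/5).
Pull out 2: since 5 ≡ 5 (mod 8), (2/5) = -1.
Reached (1/5) = 1. Collecting the sign flips along the way, the symbol is -1.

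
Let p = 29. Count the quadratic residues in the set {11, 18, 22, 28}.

(11/29) = -1 → non-residue.
(18/29) = -1 → non-residue.
(22/29) = +1 → QR.
(28/29) = +1 → QR.
Total quadratic residues among the 4: 2.

2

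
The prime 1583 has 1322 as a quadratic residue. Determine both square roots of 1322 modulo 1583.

Since 1583 ≡ 3 (mod 4), a square root of 1322 is 1322^((1583+1)/4) = 1322^396 mod 1583.
Repeated squaring: 1322^2≡52, 1322^4≡1121, 1322^8≡1322, 1322^16≡52, 1322^32≡1121, 1322^64≡1322, 1322^128≡52, 1322^256≡1121 (mod 1583).
1322^396 = 1322^(256+128+8+4) ≡ 1121 (mod 1583).
Check: 1121² = 1256641 ≡ 1322 (mod 1583). The two roots are 462 and 1121.

462, 1121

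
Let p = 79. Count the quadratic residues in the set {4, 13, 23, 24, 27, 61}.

(4/79) = +1 → QR.
(13/79) = +1 → QR.
(23/79) = +1 → QR.
(24/79) = -1 → non-residue.
(27/79) = -1 → non-residue.
(61/79) = -1 → non-residue.
Total quadratic residues among the 6: 3.

3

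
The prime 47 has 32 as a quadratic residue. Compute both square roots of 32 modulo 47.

19, 28

Since 47 ≡ 3 (mod 4), a square root of 32 is 32^((47+1)/4) = 32^12 mod 47.
Repeated squaring: 32^2≡37, 32^4≡6, 32^8≡36 (mod 47).
32^12 = 32^(8+4) ≡ 28 (mod 47).
Check: 28² = 784 ≡ 32 (mod 47). The two roots are 19 and 28.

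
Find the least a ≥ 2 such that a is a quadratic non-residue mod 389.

2

(2/389) = −1, so 2 is the smallest positive non-residue mod 389.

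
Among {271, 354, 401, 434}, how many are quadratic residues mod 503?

3

(271/503) = +1 → QR.
(354/503) = +1 → QR.
(401/503) = +1 → QR.
(434/503) = -1 → non-residue.
Total quadratic residues among the 4: 3.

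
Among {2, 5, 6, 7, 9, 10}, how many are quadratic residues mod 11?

(2/11) = -1 → non-residue.
(5/11) = +1 → QR.
(6/11) = -1 → non-residue.
(7/11) = -1 → non-residue.
(9/11) = +1 → QR.
(10/11) = -1 → non-residue.
Total quadratic residues among the 6: 2.

2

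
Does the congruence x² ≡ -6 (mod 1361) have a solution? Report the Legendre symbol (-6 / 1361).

-1

First reduce: -6 ≡ 1355 (mod 1361).
Reciprocity: 1355 ≡ 3 and 1361 ≡ 1 (mod 4), so (1355/1361) = +(1361/1355).
Reduce top mod 1355: now compute (6/1355).
Pull out 2: since 1355 ≡ 3 (mod 8), (2/1355) = -1.
Reciprocity: 3 ≡ 3 and 1355 ≡ 3 (mod 4), so (3/1355) = −(1355/3).
Reduce top mod 3: now compute (2/3).
Pull out 2: since 3 ≡ 3 (mod 8), (2/3) = -1.
Reached (1/3) = 1. Collecting the sign flips along the way, the symbol is -1.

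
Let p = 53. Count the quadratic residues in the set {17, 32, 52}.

(17/53) = +1 → QR.
(32/53) = -1 → non-residue.
(52/53) = +1 → QR.
Total quadratic residues among the 3: 2.

2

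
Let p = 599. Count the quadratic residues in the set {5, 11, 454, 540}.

3

(5/599) = +1 → QR.
(11/599) = -1 → non-residue.
(454/599) = +1 → QR.
(540/599) = +1 → QR.
Total quadratic residues among the 4: 3.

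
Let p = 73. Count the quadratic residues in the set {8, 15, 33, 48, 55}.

(8/73) = +1 → QR.
(15/73) = -1 → non-residue.
(33/73) = -1 → non-residue.
(48/73) = +1 → QR.
(55/73) = +1 → QR.
Total quadratic residues among the 5: 3.

3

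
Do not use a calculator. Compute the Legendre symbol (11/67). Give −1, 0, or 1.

-1

Euler's criterion: (11/67) ≡ 11^33 (mod 67).
11^2 ≡ 54 (mod 67)
11^4 ≡ 35 (mod 67)
11^8 ≡ 19 (mod 67)
11^16 ≡ 26 (mod 67)
11^32 ≡ 6 (mod 67)
11^33 = 11^(32+1) ≡ 66 (mod 67).
Result is 66 ≡ −1, so (11/67) = −1.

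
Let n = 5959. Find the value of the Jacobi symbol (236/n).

Pull out 2^2: since 5959 ≡ 7 (mod 8), (2/5959) = +1, so (2/5959)^2 = +1.
Reciprocity: 59 ≡ 3 and 5959 ≡ 3 (mod 4), so (59/5959) = −(5959/59).
Reduce top mod 59: now compute (0/59).
Top reduces to 0: gcd > 1, so the symbol is 0.

0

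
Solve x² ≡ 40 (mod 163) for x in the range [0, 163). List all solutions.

23, 140

Since 163 ≡ 3 (mod 4), a square root of 40 is 40^((163+1)/4) = 40^41 mod 163.
Repeated squaring: 40^2≡133, 40^4≡85, 40^8≡53, 40^16≡38, 40^32≡140 (mod 163).
40^41 = 40^(32+8+1) ≡ 140 (mod 163).
Check: 140² = 19600 ≡ 40 (mod 163). The two roots are 23 and 140.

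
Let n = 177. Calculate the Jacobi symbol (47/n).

Reciprocity: 47 ≡ 3 and 177 ≡ 1 (mod 4), so (47/177) = +(177/47).
Reduce top mod 47: now compute (36/47).
Pull out 2^2: since 47 ≡ 7 (mod 8), (2/47) = +1, so (2/47)^2 = +1.
Reciprocity: 9 ≡ 1 and 47 ≡ 3 (mod 4), so (9/47) = +(47/9).
Reduce top mod 9: now compute (2/9).
Pull out 2: since 9 ≡ 1 (mod 8), (2/9) = +1.
Reached (1/9) = 1. Collecting the sign flips along the way, the symbol is +1.

1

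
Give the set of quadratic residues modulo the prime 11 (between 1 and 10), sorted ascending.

1 3 4 5 9

Square k = 1,…,5 (k and 11−k give the same square):
1²=1, 2²=4, 3²=9, 4²≡5, 5²≡3 (mod 11).
So the quadratic residues mod 11 are {1, 3, 4, 5, 9}.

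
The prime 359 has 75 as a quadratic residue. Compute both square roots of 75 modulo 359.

Since 359 ≡ 3 (mod 4), a square root of 75 is 75^((359+1)/4) = 75^90 mod 359.
Repeated squaring: 75^2≡240, 75^4≡160, 75^8≡111, 75^16≡115, 75^32≡301, 75^64≡133 (mod 359).
75^90 = 75^(64+16+8+2) ≡ 262 (mod 359).
Check: 262² = 68644 ≡ 75 (mod 359). The two roots are 97 and 262.

97, 262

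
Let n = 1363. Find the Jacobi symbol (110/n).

Pull out 2: since 1363 ≡ 3 (mod 8), (2/1363) = -1.
Reciprocity: 55 ≡ 3 and 1363 ≡ 3 (mod 4), so (55/1363) = −(1363/55).
Reduce top mod 55: now compute (43/55).
Reciprocity: 43 ≡ 3 and 55 ≡ 3 (mod 4), so (43/55) = −(55/43).
Reduce top mod 43: now compute (12/43).
Pull out 2^2: since 43 ≡ 3 (mod 8), (2/43) = -1, so (2/43)^2 = +1.
Reciprocity: 3 ≡ 3 and 43 ≡ 3 (mod 4), so (3/43) = −(43/3).
Reduce top mod 3: now compute (1/3).
Reached (1/3) = 1. Collecting the sign flips along the way, the symbol is +1.

1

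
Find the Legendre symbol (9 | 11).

1

Reciprocity: 9 ≡ 1 and 11 ≡ 3 (mod 4), so (9/11) = +(11/9).
Reduce top mod 9: now compute (2/9).
Pull out 2: since 9 ≡ 1 (mod 8), (2/9) = +1.
Reached (1/9) = 1. Collecting the sign flips along the way, the symbol is +1.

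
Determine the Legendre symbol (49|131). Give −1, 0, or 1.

Euler's criterion: (49/131) ≡ 49^65 (mod 131).
49^2 ≡ 43 (mod 131)
49^4 ≡ 15 (mod 131)
49^8 ≡ 94 (mod 131)
49^16 ≡ 59 (mod 131)
49^32 ≡ 75 (mod 131)
49^64 ≡ 123 (mod 131)
49^65 = 49^(64+1) ≡ 1 (mod 131).
Result is 1, so (49/131) = 1.

1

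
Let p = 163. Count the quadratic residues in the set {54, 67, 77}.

(54/163) = +1 → QR.
(67/163) = -1 → non-residue.
(77/163) = +1 → QR.
Total quadratic residues among the 3: 2.

2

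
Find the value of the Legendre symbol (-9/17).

First reduce: -9 ≡ 8 (mod 17).
Pull out 2^3: since 17 ≡ 1 (mod 8), (2/17) = +1, so (2/17)^3 = +1.
Reached (1/17) = 1. Collecting the sign flips along the way, the symbol is +1.

1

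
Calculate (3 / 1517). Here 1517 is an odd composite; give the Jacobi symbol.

-1

Reciprocity: 3 ≡ 3 and 1517 ≡ 1 (mod 4), so (3/1517) = +(1517/3).
Reduce top mod 3: now compute (2/3).
Pull out 2: since 3 ≡ 3 (mod 8), (2/3) = -1.
Reached (1/3) = 1. Collecting the sign flips along the way, the symbol is -1.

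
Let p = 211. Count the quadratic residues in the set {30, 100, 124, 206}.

2

(30/211) = +1 → QR.
(100/211) = +1 → QR.
(124/211) = -1 → non-residue.
(206/211) = -1 → non-residue.
Total quadratic residues among the 4: 2.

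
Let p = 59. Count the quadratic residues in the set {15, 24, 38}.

1

(15/59) = +1 → QR.
(24/59) = -1 → non-residue.
(38/59) = -1 → non-residue.
Total quadratic residues among the 3: 1.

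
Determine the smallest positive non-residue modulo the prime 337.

(2/337) = +1, so 2 is a residue.
(3/337) = +1, so 3 is a residue.
(4/337) = +1, so 4 is a residue.
(5/337) = −1, so 5 is the smallest positive non-residue mod 337.

5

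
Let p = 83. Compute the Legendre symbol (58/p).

Pull out 2: since 83 ≡ 3 (mod 8), (2/83) = -1.
Reciprocity: 29 ≡ 1 and 83 ≡ 3 (mod 4), so (29/83) = +(83/29).
Reduce top mod 29: now compute (25/29).
Reciprocity: 25 ≡ 1 and 29 ≡ 1 (mod 4), so (25/29) = +(29/25).
Reduce top mod 25: now compute (4/25).
Pull out 2^2: since 25 ≡ 1 (mod 8), (2/25) = +1, so (2/25)^2 = +1.
Reached (1/25) = 1. Collecting the sign flips along the way, the symbol is -1.

-1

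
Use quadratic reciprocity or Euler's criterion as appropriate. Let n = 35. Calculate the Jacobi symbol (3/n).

1

Reciprocity: 3 ≡ 3 and 35 ≡ 3 (mod 4), so (3/35) = −(35/3).
Reduce top mod 3: now compute (2/3).
Pull out 2: since 3 ≡ 3 (mod 8), (2/3) = -1.
Reached (1/3) = 1. Collecting the sign flips along the way, the symbol is +1.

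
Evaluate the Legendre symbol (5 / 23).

Euler's criterion: (5/23) ≡ 5^11 (mod 23).
5^2 ≡ 2 (mod 23)
5^4 ≡ 4 (mod 23)
5^8 ≡ 16 (mod 23)
5^11 = 5^(8+2+1) ≡ 22 (mod 23).
Result is 22 ≡ −1, so (5/23) = −1.

-1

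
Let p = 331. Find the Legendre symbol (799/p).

-1

Euler's criterion: (799/331) ≡ 137^165 (mod 331).
137^2 ≡ 233 (mod 331)
137^4 ≡ 5 (mod 331)
137^8 ≡ 25 (mod 331)
137^16 ≡ 294 (mod 331)
137^32 ≡ 45 (mod 331)
137^64 ≡ 39 (mod 331)
137^128 ≡ 197 (mod 331)
137^165 = 137^(128+32+4+1) ≡ 330 (mod 331).
Result is 330 ≡ −1, so (799/331) = −1.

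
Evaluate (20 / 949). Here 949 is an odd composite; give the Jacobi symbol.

1

Pull out 2^2: since 949 ≡ 5 (mod 8), (2/949) = -1, so (2/949)^2 = +1.
Reciprocity: 5 ≡ 1 and 949 ≡ 1 (mod 4), so (5/949) = +(949/5).
Reduce top mod 5: now compute (4/5).
Pull out 2^2: since 5 ≡ 5 (mod 8), (2/5) = -1, so (2/5)^2 = +1.
Reached (1/5) = 1. Collecting the sign flips along the way, the symbol is +1.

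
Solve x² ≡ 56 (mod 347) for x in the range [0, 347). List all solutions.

Since 347 ≡ 3 (mod 4), a square root of 56 is 56^((347+1)/4) = 56^87 mod 347.
Repeated squaring: 56^2≡13, 56^4≡169, 56^8≡107, 56^16≡345, 56^32≡4, 56^64≡16 (mod 347).
56^87 = 56^(64+16+4+2+1) ≡ 38 (mod 347).
Check: 38² = 1444 ≡ 56 (mod 347). The two roots are 38 and 309.

38, 309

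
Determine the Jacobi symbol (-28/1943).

First reduce: -28 ≡ 1915 (mod 1943).
Reciprocity: 1915 ≡ 3 and 1943 ≡ 3 (mod 4), so (1915/1943) = −(1943/1915).
Reduce top mod 1915: now compute (28/1915).
Pull out 2^2: since 1915 ≡ 3 (mod 8), (2/1915) = -1, so (2/1915)^2 = +1.
Reciprocity: 7 ≡ 3 and 1915 ≡ 3 (mod 4), so (7/1915) = −(1915/7).
Reduce top mod 7: now compute (4/7).
Pull out 2^2: since 7 ≡ 7 (mod 8), (2/7) = +1, so (2/7)^2 = +1.
Reached (1/7) = 1. Collecting the sign flips along the way, the symbol is +1.

1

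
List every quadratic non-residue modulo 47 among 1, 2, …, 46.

5, 10, 11, 13, 15, 19, 20, 22, 23, 26, 29, 30, 31, 33, 35, 38, 39, 40, 41, 43, 44, 45, 46

Square k = 1,…,23 (k and 47−k give the same square):
1²=1, 2²=4, 3²=9, 4²=16, 5²=25, 6²=36, 7²≡2, 8²≡17, 9²≡34, 10²≡6, 11²≡27, 12²≡3, 13²≡28, 14²≡8, 15²≡37, 16²≡21, 17²≡7, 18²≡42, 19²≡32, 20²≡24, 21²≡18, 22²≡14, 23²≡12 (mod 47).
The residues are {1, 2, 3, 4, 6, 7, 8, 9, 12, 14, 16, 17, 18, 21, 24, 25, 27, 28, 32, 34, 36, 37, 42}; the non-residues are the remaining 23 nonzero classes.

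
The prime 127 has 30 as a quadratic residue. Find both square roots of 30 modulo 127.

41, 86

Since 127 ≡ 3 (mod 4), a square root of 30 is 30^((127+1)/4) = 30^32 mod 127.
Repeated squaring: 30^2≡11, 30^4≡121, 30^8≡36, 30^16≡26, 30^32≡41 (mod 127).
30^32 = 30^(32) ≡ 41 (mod 127).
Check: 41² = 1681 ≡ 30 (mod 127). The two roots are 41 and 86.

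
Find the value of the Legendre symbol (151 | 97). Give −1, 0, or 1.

First reduce: 151 ≡ 54 (mod 97).
Pull out 2: since 97 ≡ 1 (mod 8), (2/97) = +1.
Reciprocity: 27 ≡ 3 and 97 ≡ 1 (mod 4), so (27/97) = +(97/27).
Reduce top mod 27: now compute (16/27).
Pull out 2^4: since 27 ≡ 3 (mod 8), (2/27) = -1, so (2/27)^4 = +1.
Reached (1/27) = 1. Collecting the sign flips along the way, the symbol is +1.

1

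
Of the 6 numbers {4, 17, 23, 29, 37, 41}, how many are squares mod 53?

4

(4/53) = +1 → QR.
(17/53) = +1 → QR.
(23/53) = -1 → non-residue.
(29/53) = +1 → QR.
(37/53) = +1 → QR.
(41/53) = -1 → non-residue.
Total quadratic residues among the 6: 4.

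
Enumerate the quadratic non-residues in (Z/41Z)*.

Square k = 1,…,20 (k and 41−k give the same square):
1²=1, 2²=4, 3²=9, 4²=16, 5²=25, 6²=36, 7²≡8, 8²≡23, 9²≡40, 10²≡18, 11²≡39, 12²≡21, 13²≡5, 14²≡32, 15²≡20, 16²≡10, 17²≡2, 18²≡37, 19²≡33, 20²≡31 (mod 41).
The residues are {1, 2, 4, 5, 8, 9, 10, 16, 18, 20, 21, 23, 25, 31, 32, 33, 36, 37, 39, 40}; the non-residues are the remaining 20 nonzero classes.

3, 6, 7, 11, 12, 13, 14, 15, 17, 19, 22, 24, 26, 27, 28, 29, 30, 34, 35, 38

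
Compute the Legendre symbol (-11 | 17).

-1

Euler's criterion: (-11/17) ≡ 6^8 (mod 17).
6^2 ≡ 2 (mod 17)
6^4 ≡ 4 (mod 17)
6^8 ≡ 16 (mod 17)
6^8 = 6^(8) ≡ 16 (mod 17).
Result is 16 ≡ −1, so (-11/17) = −1.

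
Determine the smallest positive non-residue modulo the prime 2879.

7

(2/2879) = +1, so 2 is a residue.
(3/2879) = +1, so 3 is a residue.
(4/2879) = +1, so 4 is a residue.
(5/2879) = +1, so 5 is a residue.
(6/2879) = +1, so 6 is a residue.
(7/2879) = −1, so 7 is the smallest positive non-residue mod 2879.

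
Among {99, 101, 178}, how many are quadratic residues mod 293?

(99/293) = -1 → non-residue.
(101/293) = -1 → non-residue.
(178/293) = +1 → QR.
Total quadratic residues among the 3: 1.

1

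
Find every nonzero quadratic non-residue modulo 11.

Square k = 1,…,5 (k and 11−k give the same square):
1²=1, 2²=4, 3²=9, 4²≡5, 5²≡3 (mod 11).
The residues are {1, 3, 4, 5, 9}; the non-residues are the remaining 5 nonzero classes.

2,6,7,8,10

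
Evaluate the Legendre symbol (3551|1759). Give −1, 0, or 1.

First reduce: 3551 ≡ 33 (mod 1759).
Reciprocity: 33 ≡ 1 and 1759 ≡ 3 (mod 4), so (33/1759) = +(1759/33).
Reduce top mod 33: now compute (10/33).
Pull out 2: since 33 ≡ 1 (mod 8), (2/33) = +1.
Reciprocity: 5 ≡ 1 and 33 ≡ 1 (mod 4), so (5/33) = +(33/5).
Reduce top mod 5: now compute (3/5).
Reciprocity: 3 ≡ 3 and 5 ≡ 1 (mod 4), so (3/5) = +(5/3).
Reduce top mod 3: now compute (2/3).
Pull out 2: since 3 ≡ 3 (mod 8), (2/3) = -1.
Reached (1/3) = 1. Collecting the sign flips along the way, the symbol is -1.

-1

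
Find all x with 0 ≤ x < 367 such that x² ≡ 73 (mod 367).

Since 367 ≡ 3 (mod 4), a square root of 73 is 73^((367+1)/4) = 73^92 mod 367.
Repeated squaring: 73^2≡191, 73^4≡148, 73^8≡251, 73^16≡244, 73^32≡82, 73^64≡118 (mod 367).
73^92 = 73^(64+16+8+4) ≡ 234 (mod 367).
Check: 234² = 54756 ≡ 73 (mod 367). The two roots are 133 and 234.

133, 234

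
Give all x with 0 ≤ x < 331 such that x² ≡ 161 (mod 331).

Since 331 ≡ 3 (mod 4), a square root of 161 is 161^((331+1)/4) = 161^83 mod 331.
Repeated squaring: 161^2≡103, 161^4≡17, 161^8≡289, 161^16≡109, 161^32≡296, 161^64≡232 (mod 331).
161^83 = 161^(64+16+2+1) ≡ 53 (mod 331).
Check: 53² = 2809 ≡ 161 (mod 331). The two roots are 53 and 278.

53, 278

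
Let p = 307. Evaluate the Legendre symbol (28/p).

Euler's criterion: (28/307) ≡ 28^153 (mod 307).
28^2 ≡ 170 (mod 307)
28^4 ≡ 42 (mod 307)
28^8 ≡ 229 (mod 307)
28^16 ≡ 251 (mod 307)
28^32 ≡ 66 (mod 307)
28^64 ≡ 58 (mod 307)
28^128 ≡ 294 (mod 307)
28^153 = 28^(128+16+8+1) ≡ 1 (mod 307).
Result is 1, so (28/307) = 1.

1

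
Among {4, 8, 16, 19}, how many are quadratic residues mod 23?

(4/23) = +1 → QR.
(8/23) = +1 → QR.
(16/23) = +1 → QR.
(19/23) = -1 → non-residue.
Total quadratic residues among the 4: 3.

3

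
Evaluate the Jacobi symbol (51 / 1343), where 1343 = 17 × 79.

0

Reciprocity: 51 ≡ 3 and 1343 ≡ 3 (mod 4), so (51/1343) = −(1343/51).
Reduce top mod 51: now compute (17/51).
Reciprocity: 17 ≡ 1 and 51 ≡ 3 (mod 4), so (17/51) = +(51/17).
Reduce top mod 17: now compute (0/17).
Top reduces to 0: gcd > 1, so the symbol is 0.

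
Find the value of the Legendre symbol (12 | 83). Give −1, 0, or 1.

Euler's criterion: (12/83) ≡ 12^41 (mod 83).
12^2 ≡ 61 (mod 83)
12^4 ≡ 69 (mod 83)
12^8 ≡ 30 (mod 83)
12^16 ≡ 70 (mod 83)
12^32 ≡ 3 (mod 83)
12^41 = 12^(32+8+1) ≡ 1 (mod 83).
Result is 1, so (12/83) = 1.

1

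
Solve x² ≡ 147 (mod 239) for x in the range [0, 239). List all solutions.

25, 214

Since 239 ≡ 3 (mod 4), a square root of 147 is 147^((239+1)/4) = 147^60 mod 239.
Repeated squaring: 147^2≡99, 147^4≡2, 147^8≡4, 147^16≡16, 147^32≡17 (mod 239).
147^60 = 147^(32+16+8+4) ≡ 25 (mod 239).
Check: 25² = 625 ≡ 147 (mod 239). The two roots are 25 and 214.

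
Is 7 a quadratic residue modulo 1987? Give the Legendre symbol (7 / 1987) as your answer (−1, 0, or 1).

1

Reciprocity: 7 ≡ 3 and 1987 ≡ 3 (mod 4), so (7/1987) = −(1987/7).
Reduce top mod 7: now compute (6/7).
Pull out 2: since 7 ≡ 7 (mod 8), (2/7) = +1.
Reciprocity: 3 ≡ 3 and 7 ≡ 3 (mod 4), so (3/7) = −(7/3).
Reduce top mod 3: now compute (1/3).
Reached (1/3) = 1. Collecting the sign flips along the way, the symbol is +1.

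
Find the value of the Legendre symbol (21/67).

1

Reciprocity: 21 ≡ 1 and 67 ≡ 3 (mod 4), so (21/67) = +(67/21).
Reduce top mod 21: now compute (4/21).
Pull out 2^2: since 21 ≡ 5 (mod 8), (2/21) = -1, so (2/21)^2 = +1.
Reached (1/21) = 1. Collecting the sign flips along the way, the symbol is +1.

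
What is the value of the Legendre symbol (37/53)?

Euler's criterion: (37/53) ≡ 37^26 (mod 53).
37^2 ≡ 44 (mod 53)
37^4 ≡ 28 (mod 53)
37^8 ≡ 42 (mod 53)
37^16 ≡ 15 (mod 53)
37^26 = 37^(16+8+2) ≡ 1 (mod 53).
Result is 1, so (37/53) = 1.

1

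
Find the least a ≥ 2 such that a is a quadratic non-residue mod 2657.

(2/2657) = +1, so 2 is a residue.
(3/2657) = −1, so 3 is the smallest positive non-residue mod 2657.

3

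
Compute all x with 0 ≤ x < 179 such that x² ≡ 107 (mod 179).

Since 179 ≡ 3 (mod 4), a square root of 107 is 107^((179+1)/4) = 107^45 mod 179.
Repeated squaring: 107^2≡172, 107^4≡49, 107^8≡74, 107^16≡106, 107^32≡138 (mod 179).
107^45 = 107^(32+8+4+1) ≡ 110 (mod 179).
Check: 110² = 12100 ≡ 107 (mod 179). The two roots are 69 and 110.

69, 110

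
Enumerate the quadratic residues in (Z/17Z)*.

1,2,4,8,9,13,15,16

Square k = 1,…,8 (k and 17−k give the same square):
1²=1, 2²=4, 3²=9, 4²=16, 5²≡8, 6²≡2, 7²≡15, 8²≡13 (mod 17).
So the quadratic residues mod 17 are {1, 2, 4, 8, 9, 13, 15, 16}.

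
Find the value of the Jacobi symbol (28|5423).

1

Pull out 2^2: since 5423 ≡ 7 (mod 8), (2/5423) = +1, so (2/5423)^2 = +1.
Reciprocity: 7 ≡ 3 and 5423 ≡ 3 (mod 4), so (7/5423) = −(5423/7).
Reduce top mod 7: now compute (5/7).
Reciprocity: 5 ≡ 1 and 7 ≡ 3 (mod 4), so (5/7) = +(7/5).
Reduce top mod 5: now compute (2/5).
Pull out 2: since 5 ≡ 5 (mod 8), (2/5) = -1.
Reached (1/5) = 1. Collecting the sign flips along the way, the symbol is +1.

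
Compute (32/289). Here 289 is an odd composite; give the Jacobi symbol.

Pull out 2^5: since 289 ≡ 1 (mod 8), (2/289) = +1, so (2/289)^5 = +1.
Reached (1/289) = 1. Collecting the sign flips along the way, the symbol is +1.

1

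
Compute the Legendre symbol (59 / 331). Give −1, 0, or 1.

-1

Euler's criterion: (59/331) ≡ 59^165 (mod 331).
59^2 ≡ 171 (mod 331)
59^4 ≡ 113 (mod 331)
59^8 ≡ 191 (mod 331)
59^16 ≡ 71 (mod 331)
59^32 ≡ 76 (mod 331)
59^64 ≡ 149 (mod 331)
59^128 ≡ 24 (mod 331)
59^165 = 59^(128+32+4+1) ≡ 330 (mod 331).
Result is 330 ≡ −1, so (59/331) = −1.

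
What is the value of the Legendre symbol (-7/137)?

First reduce: -7 ≡ 130 (mod 137).
Pull out 2: since 137 ≡ 1 (mod 8), (2/137) = +1.
Reciprocity: 65 ≡ 1 and 137 ≡ 1 (mod 4), so (65/137) = +(137/65).
Reduce top mod 65: now compute (7/65).
Reciprocity: 7 ≡ 3 and 65 ≡ 1 (mod 4), so (7/65) = +(65/7).
Reduce top mod 7: now compute (2/7).
Pull out 2: since 7 ≡ 7 (mod 8), (2/7) = +1.
Reached (1/7) = 1. Collecting the sign flips along the way, the symbol is +1.

1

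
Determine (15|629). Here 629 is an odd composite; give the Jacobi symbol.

Reciprocity: 15 ≡ 3 and 629 ≡ 1 (mod 4), so (15/629) = +(629/15).
Reduce top mod 15: now compute (14/15).
Pull out 2: since 15 ≡ 7 (mod 8), (2/15) = +1.
Reciprocity: 7 ≡ 3 and 15 ≡ 3 (mod 4), so (7/15) = −(15/7).
Reduce top mod 7: now compute (1/7).
Reached (1/7) = 1. Collecting the sign flips along the way, the symbol is -1.

-1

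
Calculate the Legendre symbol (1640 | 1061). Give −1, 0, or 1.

First reduce: 1640 ≡ 579 (mod 1061).
Reciprocity: 579 ≡ 3 and 1061 ≡ 1 (mod 4), so (579/1061) = +(1061/579).
Reduce top mod 579: now compute (482/579).
Pull out 2: since 579 ≡ 3 (mod 8), (2/579) = -1.
Reciprocity: 241 ≡ 1 and 579 ≡ 3 (mod 4), so (241/579) = +(579/241).
Reduce top mod 241: now compute (97/241).
Reciprocity: 97 ≡ 1 and 241 ≡ 1 (mod 4), so (97/241) = +(241/97).
Reduce top mod 97: now compute (47/97).
Reciprocity: 47 ≡ 3 and 97 ≡ 1 (mod 4), so (47/97) = +(97/47).
Reduce top mod 47: now compute (3/47).
Reciprocity: 3 ≡ 3 and 47 ≡ 3 (mod 4), so (3/47) = −(47/3).
Reduce top mod 3: now compute (2/3).
Pull out 2: since 3 ≡ 3 (mod 8), (2/3) = -1.
Reached (1/3) = 1. Collecting the sign flips along the way, the symbol is -1.

-1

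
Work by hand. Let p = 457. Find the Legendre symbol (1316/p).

First reduce: 1316 ≡ 402 (mod 457).
Pull out 2: since 457 ≡ 1 (mod 8), (2/457) = +1.
Reciprocity: 201 ≡ 1 and 457 ≡ 1 (mod 4), so (201/457) = +(457/201).
Reduce top mod 201: now compute (55/201).
Reciprocity: 55 ≡ 3 and 201 ≡ 1 (mod 4), so (55/201) = +(201/55).
Reduce top mod 55: now compute (36/55).
Pull out 2^2: since 55 ≡ 7 (mod 8), (2/55) = +1, so (2/55)^2 = +1.
Reciprocity: 9 ≡ 1 and 55 ≡ 3 (mod 4), so (9/55) = +(55/9).
Reduce top mod 9: now compute (1/9).
Reached (1/9) = 1. Collecting the sign flips along the way, the symbol is +1.

1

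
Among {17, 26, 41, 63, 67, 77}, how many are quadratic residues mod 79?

2

(17/79) = -1 → non-residue.
(26/79) = +1 → QR.
(41/79) = -1 → non-residue.
(63/79) = -1 → non-residue.
(67/79) = +1 → QR.
(77/79) = -1 → non-residue.
Total quadratic residues among the 6: 2.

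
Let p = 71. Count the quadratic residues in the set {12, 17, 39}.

1

(12/71) = +1 → QR.
(17/71) = -1 → non-residue.
(39/71) = -1 → non-residue.
Total quadratic residues among the 3: 1.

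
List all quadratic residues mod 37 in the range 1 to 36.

1 3 4 7 9 10 11 12 16 21 25 26 27 28 30 33 34 36

Square k = 1,…,18 (k and 37−k give the same square):
1²=1, 2²=4, 3²=9, 4²=16, 5²=25, 6²=36, 7²≡12, 8²≡27, 9²≡7, 10²≡26, 11²≡10, 12²≡33, 13²≡21, 14²≡11, 15²≡3, 16²≡34, 17²≡30, 18²≡28 (mod 37).
So the quadratic residues mod 37 are {1, 3, 4, 7, 9, 10, 11, 12, 16, 21, 25, 26, 27, 28, 30, 33, 34, 36}.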